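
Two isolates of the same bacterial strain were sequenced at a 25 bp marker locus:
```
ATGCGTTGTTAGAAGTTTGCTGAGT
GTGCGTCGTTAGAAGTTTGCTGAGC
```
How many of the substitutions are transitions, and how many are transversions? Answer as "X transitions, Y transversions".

3 transitions, 0 transversions

Transitions (purine↔purine or pyrimidine↔pyrimidine): 1 A→G, 7 T→C, 25 T→C.
Transversions (purine↔pyrimidine): none.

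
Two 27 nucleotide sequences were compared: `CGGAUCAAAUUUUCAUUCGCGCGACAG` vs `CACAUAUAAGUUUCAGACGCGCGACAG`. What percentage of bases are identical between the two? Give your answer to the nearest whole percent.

74%

7 positions differ (2, 3, 6, 7, 10, 16, 17), so 20 of 27 match: 20/27 = 74.07%.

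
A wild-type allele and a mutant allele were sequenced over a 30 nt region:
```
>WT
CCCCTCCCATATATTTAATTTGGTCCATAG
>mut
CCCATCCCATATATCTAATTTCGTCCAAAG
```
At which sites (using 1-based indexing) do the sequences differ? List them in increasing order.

4, 15, 22, 28

Scanning 1-based: 4: C/A; 15: T/C; 22: G/C; 28: T/A.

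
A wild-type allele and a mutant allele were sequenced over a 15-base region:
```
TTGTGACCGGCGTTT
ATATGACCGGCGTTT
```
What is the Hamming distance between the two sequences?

2

The sequences differ at sites 1, 3 (1-based) — 2 in total.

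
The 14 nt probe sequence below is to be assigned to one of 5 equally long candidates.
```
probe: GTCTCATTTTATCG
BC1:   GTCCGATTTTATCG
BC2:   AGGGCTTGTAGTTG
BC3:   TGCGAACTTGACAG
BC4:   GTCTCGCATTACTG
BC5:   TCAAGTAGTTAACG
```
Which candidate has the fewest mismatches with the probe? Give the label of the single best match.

Hamming distances to probe — BC1: 2; BC2: 9; BC3: 8; BC4: 5; BC5: 9.
Smallest is BC1 with 2 mismatches.

BC1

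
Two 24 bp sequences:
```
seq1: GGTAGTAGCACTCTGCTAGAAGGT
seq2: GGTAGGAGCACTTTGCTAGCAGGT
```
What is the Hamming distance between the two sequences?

The sequences differ at sites 6, 13, 20 (1-based) — 3 in total.

3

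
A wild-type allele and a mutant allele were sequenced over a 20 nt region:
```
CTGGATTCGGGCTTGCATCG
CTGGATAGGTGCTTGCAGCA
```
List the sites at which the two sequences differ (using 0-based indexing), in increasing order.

6, 7, 9, 17, 19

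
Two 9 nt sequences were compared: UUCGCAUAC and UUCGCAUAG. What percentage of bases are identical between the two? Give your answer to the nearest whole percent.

89%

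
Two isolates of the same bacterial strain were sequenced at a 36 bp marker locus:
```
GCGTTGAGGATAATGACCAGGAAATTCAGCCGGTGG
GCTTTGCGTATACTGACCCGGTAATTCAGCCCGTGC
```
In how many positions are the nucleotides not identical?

8

Comparing position by position, 8 positions differ: 3 (G/T), 7 (A/C), 9 (G/T), 13 (A/C), 19 (A/C), 22 (A/T), 32 (G/C), 36 (G/C).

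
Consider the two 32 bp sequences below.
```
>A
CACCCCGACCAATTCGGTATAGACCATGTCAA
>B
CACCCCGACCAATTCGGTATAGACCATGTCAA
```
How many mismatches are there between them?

0

No positions differ; the sequences are identical.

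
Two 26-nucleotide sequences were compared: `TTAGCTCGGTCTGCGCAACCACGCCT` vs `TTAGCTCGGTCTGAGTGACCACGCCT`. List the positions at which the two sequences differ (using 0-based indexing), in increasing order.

13, 15, 16

Scanning 0-based: 13: C/A; 15: C/T; 16: A/G.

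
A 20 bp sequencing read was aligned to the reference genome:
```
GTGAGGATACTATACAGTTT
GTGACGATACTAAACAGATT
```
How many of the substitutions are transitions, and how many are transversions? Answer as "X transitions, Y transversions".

Mismatches (1-based):
base 5: G→C (purine→pyrimidine, transversion)
base 13: T→A (pyrimidine→purine, transversion)
base 18: T→A (pyrimidine→purine, transversion)

0 transitions, 3 transversions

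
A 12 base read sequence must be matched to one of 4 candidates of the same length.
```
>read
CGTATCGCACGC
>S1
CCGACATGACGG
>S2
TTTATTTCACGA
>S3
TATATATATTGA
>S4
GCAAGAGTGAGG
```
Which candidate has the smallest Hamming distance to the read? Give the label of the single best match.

S2

Hamming distances to read — S1: 7; S2: 5; S3: 8; S4: 9.
Smallest is S2 with 5 mismatches.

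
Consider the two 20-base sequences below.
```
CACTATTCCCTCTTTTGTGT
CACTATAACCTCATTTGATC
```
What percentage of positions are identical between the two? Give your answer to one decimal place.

Mismatches at positions 7, 8, 13, 18, 19, 20 (1-based): 6 of 20.
Identical positions: 14/20 = 70% → 70.0%.

70.0%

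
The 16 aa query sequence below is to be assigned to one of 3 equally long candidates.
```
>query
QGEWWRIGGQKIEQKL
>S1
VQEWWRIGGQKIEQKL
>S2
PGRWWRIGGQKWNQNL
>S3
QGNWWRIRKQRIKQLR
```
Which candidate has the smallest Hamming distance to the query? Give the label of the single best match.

S1

S1 differs at 2 residues; S2 differs at 5 residues; S3 differs at 7 residues. The closest is S1.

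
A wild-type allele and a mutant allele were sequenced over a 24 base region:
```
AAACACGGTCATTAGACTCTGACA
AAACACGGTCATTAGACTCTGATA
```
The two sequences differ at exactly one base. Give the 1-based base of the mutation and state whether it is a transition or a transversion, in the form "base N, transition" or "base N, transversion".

Base 23 changes C→T. C is a pyrimidine and T is a pyrimidine, so this is a transition.

base 23, transition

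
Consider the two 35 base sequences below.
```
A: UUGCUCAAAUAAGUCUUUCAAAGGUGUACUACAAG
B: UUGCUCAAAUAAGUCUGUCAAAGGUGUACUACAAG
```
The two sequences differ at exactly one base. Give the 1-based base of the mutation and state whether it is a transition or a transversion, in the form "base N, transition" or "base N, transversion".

base 17, transversion

The sequences differ only at base 17: U→G (pyrimidine→purine), a transversion.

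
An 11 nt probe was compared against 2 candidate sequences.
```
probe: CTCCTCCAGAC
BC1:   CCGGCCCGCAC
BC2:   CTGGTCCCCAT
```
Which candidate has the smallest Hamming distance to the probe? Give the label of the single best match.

Hamming distances to probe — BC1: 6; BC2: 5.
Smallest is BC2 with 5 mismatches.

BC2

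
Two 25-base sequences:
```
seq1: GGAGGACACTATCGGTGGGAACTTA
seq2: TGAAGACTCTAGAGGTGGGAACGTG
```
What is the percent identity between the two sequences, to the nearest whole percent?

7 positions differ (1, 4, 8, 12, 13, 23, 25), so 18 of 25 match: 18/25 = 72%.

72%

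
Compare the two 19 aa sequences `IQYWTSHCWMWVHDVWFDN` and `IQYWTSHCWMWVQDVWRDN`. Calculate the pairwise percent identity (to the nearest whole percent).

Mismatches at positions 13, 17 (1-based): 2 of 19.
Identical positions: 17/19 = 89.47% → 89%.

89%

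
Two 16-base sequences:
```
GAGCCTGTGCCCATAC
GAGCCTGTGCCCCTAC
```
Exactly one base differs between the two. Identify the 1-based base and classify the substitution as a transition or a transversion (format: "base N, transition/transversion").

base 13, transversion

Base 13 changes A→C. A is a purine and C is a pyrimidine, so this is a transversion.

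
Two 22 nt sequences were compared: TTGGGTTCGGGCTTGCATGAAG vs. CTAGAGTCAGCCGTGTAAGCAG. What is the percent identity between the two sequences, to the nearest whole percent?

55%

10 positions differ (1, 3, 5, 6, 9, 11, 13, 16, 18, 20), so 12 of 22 match: 12/22 = 54.55%.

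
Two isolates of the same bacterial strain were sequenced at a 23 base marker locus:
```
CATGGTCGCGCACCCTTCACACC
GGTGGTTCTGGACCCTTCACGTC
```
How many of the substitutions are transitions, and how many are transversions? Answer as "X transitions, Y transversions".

5 transitions, 3 transversions

Transitions (purine↔purine or pyrimidine↔pyrimidine): 2 A→G, 7 C→T, 9 C→T, 21 A→G, 22 C→T.
Transversions (purine↔pyrimidine): 1 C→G, 8 G→C, 11 C→G.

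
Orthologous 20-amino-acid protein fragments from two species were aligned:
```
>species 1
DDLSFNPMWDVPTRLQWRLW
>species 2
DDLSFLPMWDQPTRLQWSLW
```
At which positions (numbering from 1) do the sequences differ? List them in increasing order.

6, 11, 18

Scanning 1-based: 6: N/L; 11: V/Q; 18: R/S.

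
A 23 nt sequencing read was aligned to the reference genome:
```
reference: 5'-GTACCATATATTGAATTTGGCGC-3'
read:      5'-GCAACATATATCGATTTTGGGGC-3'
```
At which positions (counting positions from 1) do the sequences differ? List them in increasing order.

Differences at position 2 (T→C), position 4 (C→A), position 12 (T→C), position 15 (A→T), position 21 (C→G).

2, 4, 12, 15, 21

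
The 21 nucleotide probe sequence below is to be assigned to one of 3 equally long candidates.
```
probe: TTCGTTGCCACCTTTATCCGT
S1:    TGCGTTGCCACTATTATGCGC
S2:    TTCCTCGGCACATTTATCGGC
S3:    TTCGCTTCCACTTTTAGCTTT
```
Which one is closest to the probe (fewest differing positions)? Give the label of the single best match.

S1

S1 differs at 5 positions; S2 differs at 6 positions; S3 differs at 6 positions. The closest is S1.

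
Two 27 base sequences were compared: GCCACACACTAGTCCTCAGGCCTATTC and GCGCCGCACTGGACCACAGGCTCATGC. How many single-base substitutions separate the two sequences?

9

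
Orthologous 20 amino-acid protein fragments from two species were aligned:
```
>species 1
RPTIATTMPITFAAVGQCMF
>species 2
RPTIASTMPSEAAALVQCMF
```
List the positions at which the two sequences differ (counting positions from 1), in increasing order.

Scanning 1-based: 6: T/S; 10: I/S; 11: T/E; 12: F/A; 15: V/L; 16: G/V.

6, 10, 11, 12, 15, 16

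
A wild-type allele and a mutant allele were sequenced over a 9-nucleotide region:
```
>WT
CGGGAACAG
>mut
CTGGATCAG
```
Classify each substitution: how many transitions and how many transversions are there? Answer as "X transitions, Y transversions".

Mismatches (1-based):
base 2: G→T (purine→pyrimidine, transversion)
base 6: A→T (purine→pyrimidine, transversion)

0 transitions, 2 transversions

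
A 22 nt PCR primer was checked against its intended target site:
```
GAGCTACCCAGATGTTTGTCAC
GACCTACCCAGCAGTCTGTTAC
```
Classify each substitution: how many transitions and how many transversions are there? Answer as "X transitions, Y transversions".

Transitions (purine↔purine or pyrimidine↔pyrimidine): 16 T→C, 20 C→T.
Transversions (purine↔pyrimidine): 3 G→C, 12 A→C, 13 T→A.

2 transitions, 3 transversions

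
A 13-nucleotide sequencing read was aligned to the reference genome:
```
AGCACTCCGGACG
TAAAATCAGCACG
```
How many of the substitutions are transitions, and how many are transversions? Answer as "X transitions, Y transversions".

1 transition, 5 transversions

Transitions (purine↔purine or pyrimidine↔pyrimidine): 2 G→A.
Transversions (purine↔pyrimidine): 1 A→T, 3 C→A, 5 C→A, 8 C→A, 10 G→C.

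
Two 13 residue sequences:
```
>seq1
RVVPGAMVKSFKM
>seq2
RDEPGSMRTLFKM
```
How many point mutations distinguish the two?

6

Mismatches (1-based): position 2: V→D; position 3: V→E; position 6: A→S; position 8: V→R; position 9: K→T; position 10: S→L.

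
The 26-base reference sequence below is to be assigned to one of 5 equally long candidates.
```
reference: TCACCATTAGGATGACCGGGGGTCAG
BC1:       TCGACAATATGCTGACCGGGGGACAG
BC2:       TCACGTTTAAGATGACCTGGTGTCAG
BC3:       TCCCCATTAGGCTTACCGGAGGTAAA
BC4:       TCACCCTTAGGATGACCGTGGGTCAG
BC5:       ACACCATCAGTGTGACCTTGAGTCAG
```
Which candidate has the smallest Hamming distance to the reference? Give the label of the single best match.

BC1 differs at 6 sites; BC2 differs at 5 sites; BC3 differs at 6 sites; BC4 differs at 2 sites; BC5 differs at 7 sites. The closest is BC4.

BC4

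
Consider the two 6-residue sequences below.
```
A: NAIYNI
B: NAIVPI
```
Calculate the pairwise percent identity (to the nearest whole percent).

67%

2 positions differ (4, 5), so 4 of 6 match: 4/6 = 66.67%.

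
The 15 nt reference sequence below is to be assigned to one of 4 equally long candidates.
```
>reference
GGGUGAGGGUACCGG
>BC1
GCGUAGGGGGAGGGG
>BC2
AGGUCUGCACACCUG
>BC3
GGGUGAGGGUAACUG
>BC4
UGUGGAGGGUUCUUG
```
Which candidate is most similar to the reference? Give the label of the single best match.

BC1 differs at 6 positions; BC2 differs at 7 positions; BC3 differs at 2 positions; BC4 differs at 6 positions. The closest is BC3.

BC3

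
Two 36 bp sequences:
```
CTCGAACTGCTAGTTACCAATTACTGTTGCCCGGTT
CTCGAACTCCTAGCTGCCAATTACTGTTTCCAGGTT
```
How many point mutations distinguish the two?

The sequences differ at sites 9, 14, 16, 29, 32 (1-based) — 5 in total.

5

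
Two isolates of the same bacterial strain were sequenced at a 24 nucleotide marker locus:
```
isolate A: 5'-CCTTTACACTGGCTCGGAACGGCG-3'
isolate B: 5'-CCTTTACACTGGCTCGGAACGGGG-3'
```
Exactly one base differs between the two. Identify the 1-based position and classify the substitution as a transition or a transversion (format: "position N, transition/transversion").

position 23, transversion

The sequences differ only at position 23: C→G (pyrimidine→purine), a transversion.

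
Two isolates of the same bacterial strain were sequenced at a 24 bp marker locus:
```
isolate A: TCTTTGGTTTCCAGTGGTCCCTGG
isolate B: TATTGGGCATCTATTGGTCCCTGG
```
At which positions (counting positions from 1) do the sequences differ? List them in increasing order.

2, 5, 8, 9, 12, 14

Differences at position 2 (C→A), position 5 (T→G), position 8 (T→C), position 9 (T→A), position 12 (C→T), position 14 (G→T).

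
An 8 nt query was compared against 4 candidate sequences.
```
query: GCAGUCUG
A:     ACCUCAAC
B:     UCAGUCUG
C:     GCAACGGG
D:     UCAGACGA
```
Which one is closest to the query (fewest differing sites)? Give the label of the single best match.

B

Hamming distances to query — A: 7; B: 1; C: 4; D: 4.
Smallest is B with 1 mismatch.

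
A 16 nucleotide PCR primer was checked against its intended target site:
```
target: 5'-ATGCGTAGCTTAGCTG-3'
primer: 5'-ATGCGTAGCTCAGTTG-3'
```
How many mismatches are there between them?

2

The sequences differ at sites 11, 14 (1-based) — 2 in total.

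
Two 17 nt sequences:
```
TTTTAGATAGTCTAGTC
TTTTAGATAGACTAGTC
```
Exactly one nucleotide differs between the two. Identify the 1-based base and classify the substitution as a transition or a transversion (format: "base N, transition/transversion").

base 11, transversion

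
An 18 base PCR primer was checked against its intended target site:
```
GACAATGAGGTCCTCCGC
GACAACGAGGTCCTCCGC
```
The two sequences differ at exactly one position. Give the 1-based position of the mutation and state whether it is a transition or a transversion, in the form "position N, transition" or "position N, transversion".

Position 6 changes T→C. T is a pyrimidine and C is a pyrimidine, so this is a transition.

position 6, transition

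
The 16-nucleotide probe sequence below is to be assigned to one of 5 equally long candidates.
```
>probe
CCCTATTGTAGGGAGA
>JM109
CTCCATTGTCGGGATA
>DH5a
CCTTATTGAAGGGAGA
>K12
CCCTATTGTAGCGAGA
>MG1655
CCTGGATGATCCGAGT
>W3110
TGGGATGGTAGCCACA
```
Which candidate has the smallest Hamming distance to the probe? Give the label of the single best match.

Hamming distances to probe — JM109: 4; DH5a: 2; K12: 1; MG1655: 9; W3110: 8.
Smallest is K12 with 1 mismatch.

K12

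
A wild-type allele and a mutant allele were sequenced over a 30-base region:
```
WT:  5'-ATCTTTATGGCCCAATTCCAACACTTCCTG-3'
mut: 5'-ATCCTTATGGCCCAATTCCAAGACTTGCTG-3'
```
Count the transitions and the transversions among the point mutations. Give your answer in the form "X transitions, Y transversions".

Transitions (purine↔purine or pyrimidine↔pyrimidine): 4 T→C.
Transversions (purine↔pyrimidine): 22 C→G, 27 C→G.

1 transition, 2 transversions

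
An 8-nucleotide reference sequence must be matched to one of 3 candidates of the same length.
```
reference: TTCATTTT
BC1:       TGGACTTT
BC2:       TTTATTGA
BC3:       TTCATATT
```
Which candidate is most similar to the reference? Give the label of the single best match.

BC3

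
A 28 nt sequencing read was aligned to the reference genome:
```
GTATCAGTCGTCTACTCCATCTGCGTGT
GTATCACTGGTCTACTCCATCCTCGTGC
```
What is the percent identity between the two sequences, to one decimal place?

Mismatches at positions 7, 9, 22, 23, 28 (1-based): 5 of 28.
Identical positions: 23/28 = 82.14% → 82.1%.

82.1%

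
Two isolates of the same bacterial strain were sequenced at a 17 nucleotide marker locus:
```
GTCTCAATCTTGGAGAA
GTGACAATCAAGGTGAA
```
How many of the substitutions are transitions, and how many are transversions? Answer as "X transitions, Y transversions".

Mismatches (1-based):
position 3: C→G (pyrimidine→purine, transversion)
position 4: T→A (pyrimidine→purine, transversion)
position 10: T→A (pyrimidine→purine, transversion)
position 11: T→A (pyrimidine→purine, transversion)
position 14: A→T (purine→pyrimidine, transversion)

0 transitions, 5 transversions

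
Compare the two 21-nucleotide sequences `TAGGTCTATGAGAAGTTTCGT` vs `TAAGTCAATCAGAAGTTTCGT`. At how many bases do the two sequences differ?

3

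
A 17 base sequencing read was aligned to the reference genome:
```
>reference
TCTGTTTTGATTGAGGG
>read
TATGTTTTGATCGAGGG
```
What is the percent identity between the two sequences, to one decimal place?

88.2%

Mismatches at positions 2, 12 (1-based): 2 of 17.
Identical positions: 15/17 = 88.24% → 88.2%.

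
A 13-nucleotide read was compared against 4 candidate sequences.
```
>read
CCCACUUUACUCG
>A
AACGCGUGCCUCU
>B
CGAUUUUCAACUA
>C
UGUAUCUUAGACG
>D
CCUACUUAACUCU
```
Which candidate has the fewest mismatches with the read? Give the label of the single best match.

D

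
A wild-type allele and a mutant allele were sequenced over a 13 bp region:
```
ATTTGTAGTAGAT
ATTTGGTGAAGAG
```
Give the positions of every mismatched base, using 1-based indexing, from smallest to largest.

6, 7, 9, 13

Differences at position 6 (T→G), position 7 (A→T), position 9 (T→A), position 13 (T→G).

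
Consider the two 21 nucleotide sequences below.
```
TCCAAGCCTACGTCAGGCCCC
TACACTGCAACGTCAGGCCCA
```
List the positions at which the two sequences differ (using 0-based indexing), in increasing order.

Scanning 0-based: 1: C/A; 4: A/C; 5: G/T; 6: C/G; 8: T/A; 20: C/A.

1, 4, 5, 6, 8, 20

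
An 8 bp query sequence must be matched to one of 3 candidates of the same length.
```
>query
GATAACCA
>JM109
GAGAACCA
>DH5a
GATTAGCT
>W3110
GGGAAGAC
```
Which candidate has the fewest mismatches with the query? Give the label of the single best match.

JM109 differs at 1 base; DH5a differs at 3 bases; W3110 differs at 5 bases. The closest is JM109.

JM109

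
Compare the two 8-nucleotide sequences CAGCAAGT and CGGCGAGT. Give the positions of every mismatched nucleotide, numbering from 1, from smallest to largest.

2, 5

Scanning 1-based: 2: A/G; 5: A/G.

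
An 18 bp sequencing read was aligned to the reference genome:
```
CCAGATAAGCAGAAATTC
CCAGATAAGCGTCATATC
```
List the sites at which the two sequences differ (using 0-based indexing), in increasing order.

Scanning 0-based: 10: A/G; 11: G/T; 12: A/C; 14: A/T; 15: T/A.

10, 11, 12, 14, 15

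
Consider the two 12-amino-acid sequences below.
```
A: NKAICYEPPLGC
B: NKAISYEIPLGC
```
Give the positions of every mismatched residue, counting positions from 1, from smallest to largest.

Differences at position 5 (C→S), position 8 (P→I).

5, 8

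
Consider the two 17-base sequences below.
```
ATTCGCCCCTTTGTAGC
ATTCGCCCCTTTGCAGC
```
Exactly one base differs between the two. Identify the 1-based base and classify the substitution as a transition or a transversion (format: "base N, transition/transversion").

base 14, transition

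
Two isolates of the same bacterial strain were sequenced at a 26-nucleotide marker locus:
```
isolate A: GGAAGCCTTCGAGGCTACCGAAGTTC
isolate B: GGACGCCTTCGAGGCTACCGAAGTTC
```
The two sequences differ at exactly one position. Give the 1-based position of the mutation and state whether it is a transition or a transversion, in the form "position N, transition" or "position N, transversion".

position 4, transversion

The sequences differ only at position 4: A→C (purine→pyrimidine), a transversion.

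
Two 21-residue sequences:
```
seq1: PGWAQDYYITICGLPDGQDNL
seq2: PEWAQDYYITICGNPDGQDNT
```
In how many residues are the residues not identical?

3

The sequences differ at residues 2, 14, 21 (1-based) — 3 in total.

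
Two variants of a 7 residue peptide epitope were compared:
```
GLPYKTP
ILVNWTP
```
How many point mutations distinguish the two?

Comparing position by position, 4 residues differ: 1 (G/I), 3 (P/V), 4 (Y/N), 5 (K/W).

4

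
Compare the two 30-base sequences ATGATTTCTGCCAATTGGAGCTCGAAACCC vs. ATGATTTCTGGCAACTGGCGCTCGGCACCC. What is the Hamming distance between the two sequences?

Mismatches (1-based): base 11: C→G; base 15: T→C; base 19: A→C; base 25: A→G; base 26: A→C.

5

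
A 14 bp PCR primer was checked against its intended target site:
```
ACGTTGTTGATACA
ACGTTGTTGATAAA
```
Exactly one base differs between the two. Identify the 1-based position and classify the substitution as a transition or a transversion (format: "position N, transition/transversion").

The sequences differ only at position 13: C→A (pyrimidine→purine), a transversion.

position 13, transversion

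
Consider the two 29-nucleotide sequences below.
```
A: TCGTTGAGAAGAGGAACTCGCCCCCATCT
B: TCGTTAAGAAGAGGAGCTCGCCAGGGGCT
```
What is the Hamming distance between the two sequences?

7

Mismatches (1-based): site 6: G→A; site 16: A→G; site 23: C→A; site 24: C→G; site 25: C→G; site 26: A→G; site 27: T→G.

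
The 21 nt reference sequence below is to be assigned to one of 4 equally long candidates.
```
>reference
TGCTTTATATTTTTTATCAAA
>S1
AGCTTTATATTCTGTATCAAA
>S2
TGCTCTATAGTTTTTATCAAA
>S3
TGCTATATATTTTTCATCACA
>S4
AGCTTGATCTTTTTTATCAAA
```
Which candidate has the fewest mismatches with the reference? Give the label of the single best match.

S2

Hamming distances to reference — S1: 3; S2: 2; S3: 3; S4: 3.
Smallest is S2 with 2 mismatches.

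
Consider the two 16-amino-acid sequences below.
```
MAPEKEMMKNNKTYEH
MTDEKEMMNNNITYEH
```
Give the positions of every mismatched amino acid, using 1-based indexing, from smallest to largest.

Differences at position 2 (A→T), position 3 (P→D), position 9 (K→N), position 12 (K→I).

2, 3, 9, 12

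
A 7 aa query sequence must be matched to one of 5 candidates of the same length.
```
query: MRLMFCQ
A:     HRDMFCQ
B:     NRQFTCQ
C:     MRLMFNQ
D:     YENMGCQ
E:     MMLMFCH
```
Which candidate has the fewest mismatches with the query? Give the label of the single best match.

C

Hamming distances to query — A: 2; B: 4; C: 1; D: 4; E: 2.
Smallest is C with 1 mismatch.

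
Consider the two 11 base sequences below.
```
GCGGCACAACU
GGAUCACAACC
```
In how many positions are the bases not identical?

4

The sequences differ at positions 2, 3, 4, 11 (1-based) — 4 in total.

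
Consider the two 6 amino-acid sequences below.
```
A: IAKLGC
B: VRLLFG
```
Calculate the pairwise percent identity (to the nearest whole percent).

17%

Mismatches at positions 1, 2, 3, 5, 6 (1-based): 5 of 6.
Identical positions: 1/6 = 16.67% → 17%.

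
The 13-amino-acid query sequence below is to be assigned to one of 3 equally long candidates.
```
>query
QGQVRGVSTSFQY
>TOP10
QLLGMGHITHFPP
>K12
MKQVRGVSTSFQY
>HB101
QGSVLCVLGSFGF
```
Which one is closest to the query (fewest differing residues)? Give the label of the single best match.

K12

Hamming distances to query — TOP10: 9; K12: 2; HB101: 7.
Smallest is K12 with 2 mismatches.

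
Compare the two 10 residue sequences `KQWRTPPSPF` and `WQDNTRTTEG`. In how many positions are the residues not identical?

Comparing position by position, 8 positions differ: 1 (K/W), 3 (W/D), 4 (R/N), 6 (P/R), 7 (P/T), 8 (S/T), 9 (P/E), 10 (F/G).

8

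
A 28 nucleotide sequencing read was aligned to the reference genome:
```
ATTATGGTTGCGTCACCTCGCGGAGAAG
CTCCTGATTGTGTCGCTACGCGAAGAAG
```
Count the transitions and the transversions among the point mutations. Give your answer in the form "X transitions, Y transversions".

6 transitions, 3 transversions

Mismatches (1-based):
site 1: A→C (purine→pyrimidine, transversion)
site 3: T→C (pyrimidine→pyrimidine, transition)
site 4: A→C (purine→pyrimidine, transversion)
site 7: G→A (purine→purine, transition)
site 11: C→T (pyrimidine→pyrimidine, transition)
site 15: A→G (purine→purine, transition)
site 17: C→T (pyrimidine→pyrimidine, transition)
site 18: T→A (pyrimidine→purine, transversion)
site 23: G→A (purine→purine, transition)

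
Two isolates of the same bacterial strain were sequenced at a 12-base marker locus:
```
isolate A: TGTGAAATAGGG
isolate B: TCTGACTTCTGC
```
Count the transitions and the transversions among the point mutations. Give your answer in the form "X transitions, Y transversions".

0 transitions, 6 transversions

Mismatches (1-based):
base 2: G→C (purine→pyrimidine, transversion)
base 6: A→C (purine→pyrimidine, transversion)
base 7: A→T (purine→pyrimidine, transversion)
base 9: A→C (purine→pyrimidine, transversion)
base 10: G→T (purine→pyrimidine, transversion)
base 12: G→C (purine→pyrimidine, transversion)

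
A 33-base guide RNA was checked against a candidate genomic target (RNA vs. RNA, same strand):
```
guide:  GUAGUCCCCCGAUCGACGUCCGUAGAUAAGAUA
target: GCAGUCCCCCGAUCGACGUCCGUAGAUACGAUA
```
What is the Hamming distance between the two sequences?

Mismatches (1-based): position 2: U→C; position 29: A→C.

2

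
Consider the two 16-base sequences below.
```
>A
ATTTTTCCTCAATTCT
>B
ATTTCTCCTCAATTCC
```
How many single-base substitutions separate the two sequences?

2

The sequences differ at sites 5, 16 (1-based) — 2 in total.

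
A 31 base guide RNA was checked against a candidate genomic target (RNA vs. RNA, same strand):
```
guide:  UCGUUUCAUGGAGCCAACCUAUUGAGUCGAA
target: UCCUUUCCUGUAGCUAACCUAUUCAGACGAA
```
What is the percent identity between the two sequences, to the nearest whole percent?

81%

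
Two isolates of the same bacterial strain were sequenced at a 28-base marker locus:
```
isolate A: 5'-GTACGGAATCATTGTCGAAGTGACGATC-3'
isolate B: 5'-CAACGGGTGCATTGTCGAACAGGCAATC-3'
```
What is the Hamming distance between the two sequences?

9

Comparing position by position, 9 positions differ: 1 (G/C), 2 (T/A), 7 (A/G), 8 (A/T), 9 (T/G), 20 (G/C), 21 (T/A), 23 (A/G), 25 (G/A).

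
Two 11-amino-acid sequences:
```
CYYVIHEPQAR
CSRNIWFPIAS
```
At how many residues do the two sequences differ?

7

The sequences differ at residues 2, 3, 4, 6, 7, 9, 11 (1-based) — 7 in total.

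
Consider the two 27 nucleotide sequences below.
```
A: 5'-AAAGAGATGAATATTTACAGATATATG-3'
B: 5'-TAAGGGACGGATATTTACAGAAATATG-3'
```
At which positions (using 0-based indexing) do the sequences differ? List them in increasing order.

Scanning 0-based: 0: A/T; 4: A/G; 7: T/C; 9: A/G; 21: T/A.

0, 4, 7, 9, 21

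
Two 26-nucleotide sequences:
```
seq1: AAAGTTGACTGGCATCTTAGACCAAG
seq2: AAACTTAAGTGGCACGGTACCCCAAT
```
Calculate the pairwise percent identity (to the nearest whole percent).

Mismatches at positions 4, 7, 9, 15, 16, 17, 20, 21, 26 (1-based): 9 of 26.
Identical positions: 17/26 = 65.38% → 65%.

65%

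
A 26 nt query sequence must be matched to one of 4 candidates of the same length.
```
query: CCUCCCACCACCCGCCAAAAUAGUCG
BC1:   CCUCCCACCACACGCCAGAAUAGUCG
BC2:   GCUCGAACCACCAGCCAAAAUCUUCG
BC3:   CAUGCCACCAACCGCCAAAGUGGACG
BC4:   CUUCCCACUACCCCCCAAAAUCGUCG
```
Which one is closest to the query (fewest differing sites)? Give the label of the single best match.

Hamming distances to query — BC1: 2; BC2: 6; BC3: 6; BC4: 4.
Smallest is BC1 with 2 mismatches.

BC1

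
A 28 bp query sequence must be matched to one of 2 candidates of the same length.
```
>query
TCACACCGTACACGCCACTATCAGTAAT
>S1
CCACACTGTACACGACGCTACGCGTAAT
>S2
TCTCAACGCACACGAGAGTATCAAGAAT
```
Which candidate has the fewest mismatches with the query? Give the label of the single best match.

S1

Hamming distances to query — S1: 7; S2: 8.
Smallest is S1 with 7 mismatches.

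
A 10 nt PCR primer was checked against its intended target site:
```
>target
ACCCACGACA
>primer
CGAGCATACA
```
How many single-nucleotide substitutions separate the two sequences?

7

Comparing position by position, 7 bases differ: 1 (A/C), 2 (C/G), 3 (C/A), 4 (C/G), 5 (A/C), 6 (C/A), 7 (G/T).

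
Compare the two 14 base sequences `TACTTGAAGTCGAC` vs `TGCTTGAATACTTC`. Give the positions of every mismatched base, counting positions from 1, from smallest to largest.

Differences at position 2 (A→G), position 9 (G→T), position 10 (T→A), position 12 (G→T), position 13 (A→T).

2, 9, 10, 12, 13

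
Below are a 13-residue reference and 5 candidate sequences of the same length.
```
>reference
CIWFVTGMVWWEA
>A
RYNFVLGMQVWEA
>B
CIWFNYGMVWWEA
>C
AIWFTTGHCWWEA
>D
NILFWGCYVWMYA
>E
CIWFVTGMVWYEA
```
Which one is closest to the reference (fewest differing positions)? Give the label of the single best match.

E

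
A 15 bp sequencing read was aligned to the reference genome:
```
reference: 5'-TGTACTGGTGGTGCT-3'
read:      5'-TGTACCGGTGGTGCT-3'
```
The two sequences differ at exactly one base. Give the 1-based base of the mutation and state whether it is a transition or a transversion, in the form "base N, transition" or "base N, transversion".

base 6, transition

The sequences differ only at base 6: T→C (pyrimidine→pyrimidine), a transition.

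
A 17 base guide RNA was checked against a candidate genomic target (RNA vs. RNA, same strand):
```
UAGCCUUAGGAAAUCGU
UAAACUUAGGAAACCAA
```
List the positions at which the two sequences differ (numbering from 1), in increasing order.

3, 4, 14, 16, 17

Scanning 1-based: 3: G/A; 4: C/A; 14: U/C; 16: G/A; 17: U/A.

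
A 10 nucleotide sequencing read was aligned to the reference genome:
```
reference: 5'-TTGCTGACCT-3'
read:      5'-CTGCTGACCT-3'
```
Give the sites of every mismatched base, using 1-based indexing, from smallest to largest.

Differences at site 1 (T→C).

1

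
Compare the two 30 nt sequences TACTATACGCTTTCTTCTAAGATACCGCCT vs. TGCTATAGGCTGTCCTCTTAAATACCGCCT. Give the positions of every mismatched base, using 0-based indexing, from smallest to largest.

1, 7, 11, 14, 18, 20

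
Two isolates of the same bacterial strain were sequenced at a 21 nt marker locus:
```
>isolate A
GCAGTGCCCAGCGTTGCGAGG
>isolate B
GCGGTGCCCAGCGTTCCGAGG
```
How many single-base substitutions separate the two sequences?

2

The sequences differ at bases 3, 16 (1-based) — 2 in total.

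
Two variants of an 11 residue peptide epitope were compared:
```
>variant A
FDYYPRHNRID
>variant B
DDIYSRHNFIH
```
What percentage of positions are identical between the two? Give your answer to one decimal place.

Mismatches at positions 1, 3, 5, 9, 11 (1-based): 5 of 11.
Identical positions: 6/11 = 54.55% → 54.5%.

54.5%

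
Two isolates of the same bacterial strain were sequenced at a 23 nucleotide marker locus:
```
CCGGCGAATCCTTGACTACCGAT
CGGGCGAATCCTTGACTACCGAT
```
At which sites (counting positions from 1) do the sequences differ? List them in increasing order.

2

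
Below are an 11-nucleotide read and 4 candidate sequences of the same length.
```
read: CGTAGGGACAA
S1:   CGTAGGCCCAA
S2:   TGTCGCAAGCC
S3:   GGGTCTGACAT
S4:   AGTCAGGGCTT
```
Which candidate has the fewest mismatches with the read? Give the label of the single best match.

S1 differs at 2 sites; S2 differs at 7 sites; S3 differs at 6 sites; S4 differs at 6 sites. The closest is S1.

S1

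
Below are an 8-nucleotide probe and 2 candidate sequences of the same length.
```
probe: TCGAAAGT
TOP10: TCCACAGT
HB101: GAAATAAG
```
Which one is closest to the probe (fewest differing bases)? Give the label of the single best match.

TOP10

Hamming distances to probe — TOP10: 2; HB101: 6.
Smallest is TOP10 with 2 mismatches.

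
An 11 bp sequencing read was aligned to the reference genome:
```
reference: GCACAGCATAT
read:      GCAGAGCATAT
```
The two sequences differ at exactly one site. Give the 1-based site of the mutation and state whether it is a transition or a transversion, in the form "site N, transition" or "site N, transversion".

site 4, transversion

The sequences differ only at site 4: C→G (pyrimidine→purine), a transversion.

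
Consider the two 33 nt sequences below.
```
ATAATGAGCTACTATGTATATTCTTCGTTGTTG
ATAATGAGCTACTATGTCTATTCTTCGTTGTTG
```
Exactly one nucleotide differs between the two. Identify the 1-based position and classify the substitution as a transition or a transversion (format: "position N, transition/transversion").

position 18, transversion

The sequences differ only at position 18: A→C (purine→pyrimidine), a transversion.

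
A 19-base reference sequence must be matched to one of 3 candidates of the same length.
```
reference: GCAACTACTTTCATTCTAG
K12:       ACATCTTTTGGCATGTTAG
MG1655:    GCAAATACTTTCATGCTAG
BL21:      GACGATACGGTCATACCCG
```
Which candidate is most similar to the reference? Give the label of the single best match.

K12 differs at 8 positions; MG1655 differs at 2 positions; BL21 differs at 9 positions. The closest is MG1655.

MG1655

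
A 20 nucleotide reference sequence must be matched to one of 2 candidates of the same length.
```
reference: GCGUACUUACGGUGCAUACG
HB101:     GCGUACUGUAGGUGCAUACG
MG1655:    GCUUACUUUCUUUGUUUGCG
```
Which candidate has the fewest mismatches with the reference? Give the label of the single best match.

HB101 differs at 3 positions; MG1655 differs at 7 positions. The closest is HB101.

HB101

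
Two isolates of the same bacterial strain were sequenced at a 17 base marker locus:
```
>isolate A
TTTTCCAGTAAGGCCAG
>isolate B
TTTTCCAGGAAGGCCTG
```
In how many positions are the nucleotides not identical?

2

The sequences differ at positions 9, 16 (1-based) — 2 in total.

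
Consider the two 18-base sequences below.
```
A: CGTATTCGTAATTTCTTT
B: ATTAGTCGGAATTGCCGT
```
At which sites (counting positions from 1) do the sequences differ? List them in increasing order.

Differences at site 1 (C→A), site 2 (G→T), site 5 (T→G), site 9 (T→G), site 14 (T→G), site 16 (T→C), site 17 (T→G).

1, 2, 5, 9, 14, 16, 17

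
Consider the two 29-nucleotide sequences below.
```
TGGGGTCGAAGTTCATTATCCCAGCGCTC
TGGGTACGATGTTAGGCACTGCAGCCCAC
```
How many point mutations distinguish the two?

The sequences differ at sites 5, 6, 10, 14, 15, 16, 17, 19, 20, 21, 26, 28 (1-based) — 12 in total.

12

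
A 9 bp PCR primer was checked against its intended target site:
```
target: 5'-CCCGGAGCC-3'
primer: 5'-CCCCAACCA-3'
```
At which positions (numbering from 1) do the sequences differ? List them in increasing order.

4, 5, 7, 9

Differences at position 4 (G→C), position 5 (G→A), position 7 (G→C), position 9 (C→A).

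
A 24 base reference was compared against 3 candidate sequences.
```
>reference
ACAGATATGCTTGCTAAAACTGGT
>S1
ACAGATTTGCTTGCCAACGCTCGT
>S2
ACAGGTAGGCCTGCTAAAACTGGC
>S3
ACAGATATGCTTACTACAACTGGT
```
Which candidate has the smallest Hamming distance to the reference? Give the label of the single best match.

Hamming distances to reference — S1: 5; S2: 4; S3: 2.
Smallest is S3 with 2 mismatches.

S3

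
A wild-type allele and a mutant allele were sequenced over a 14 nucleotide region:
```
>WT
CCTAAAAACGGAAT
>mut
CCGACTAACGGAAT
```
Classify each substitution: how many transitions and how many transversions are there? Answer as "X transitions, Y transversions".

Mismatches (1-based):
base 3: T→G (pyrimidine→purine, transversion)
base 5: A→C (purine→pyrimidine, transversion)
base 6: A→T (purine→pyrimidine, transversion)

0 transitions, 3 transversions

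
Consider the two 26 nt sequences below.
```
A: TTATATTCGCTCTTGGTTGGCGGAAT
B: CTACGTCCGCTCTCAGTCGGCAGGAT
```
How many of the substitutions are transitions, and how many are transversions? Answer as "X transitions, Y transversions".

Mismatches (1-based):
site 1: T→C (pyrimidine→pyrimidine, transition)
site 4: T→C (pyrimidine→pyrimidine, transition)
site 5: A→G (purine→purine, transition)
site 7: T→C (pyrimidine→pyrimidine, transition)
site 14: T→C (pyrimidine→pyrimidine, transition)
site 15: G→A (purine→purine, transition)
site 18: T→C (pyrimidine→pyrimidine, transition)
site 22: G→A (purine→purine, transition)
site 24: A→G (purine→purine, transition)

9 transitions, 0 transversions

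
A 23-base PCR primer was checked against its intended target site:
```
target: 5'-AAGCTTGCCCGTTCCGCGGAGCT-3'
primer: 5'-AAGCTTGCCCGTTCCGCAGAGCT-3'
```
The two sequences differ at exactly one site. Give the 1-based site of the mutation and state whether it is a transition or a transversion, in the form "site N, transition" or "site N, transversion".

site 18, transition

The sequences differ only at site 18: G→A (purine→purine), a transition.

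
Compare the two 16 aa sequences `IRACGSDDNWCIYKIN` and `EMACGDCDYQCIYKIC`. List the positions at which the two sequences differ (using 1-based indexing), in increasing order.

1, 2, 6, 7, 9, 10, 16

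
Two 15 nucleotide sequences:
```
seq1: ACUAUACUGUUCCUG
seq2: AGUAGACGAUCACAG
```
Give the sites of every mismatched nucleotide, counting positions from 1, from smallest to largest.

Scanning 1-based: 2: C/G; 5: U/G; 8: U/G; 9: G/A; 11: U/C; 12: C/A; 14: U/A.

2, 5, 8, 9, 11, 12, 14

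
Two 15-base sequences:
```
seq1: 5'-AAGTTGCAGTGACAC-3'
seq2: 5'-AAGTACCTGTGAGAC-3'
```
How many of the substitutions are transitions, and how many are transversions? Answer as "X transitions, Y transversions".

0 transitions, 4 transversions

Mismatches (1-based):
position 5: T→A (pyrimidine→purine, transversion)
position 6: G→C (purine→pyrimidine, transversion)
position 8: A→T (purine→pyrimidine, transversion)
position 13: C→G (pyrimidine→purine, transversion)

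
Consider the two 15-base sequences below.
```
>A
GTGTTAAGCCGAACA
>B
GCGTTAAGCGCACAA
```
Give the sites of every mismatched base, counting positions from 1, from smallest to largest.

2, 10, 11, 13, 14

Differences at site 2 (T→C), site 10 (C→G), site 11 (G→C), site 13 (A→C), site 14 (C→A).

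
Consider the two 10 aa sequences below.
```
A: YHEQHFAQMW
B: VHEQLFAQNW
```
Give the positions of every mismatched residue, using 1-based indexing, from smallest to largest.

1, 5, 9

Differences at position 1 (Y→V), position 5 (H→L), position 9 (M→N).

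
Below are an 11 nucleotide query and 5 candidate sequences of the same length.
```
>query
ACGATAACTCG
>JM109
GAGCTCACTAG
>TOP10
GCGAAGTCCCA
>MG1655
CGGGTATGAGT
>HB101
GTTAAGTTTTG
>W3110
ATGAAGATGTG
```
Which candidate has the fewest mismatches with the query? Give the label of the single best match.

JM109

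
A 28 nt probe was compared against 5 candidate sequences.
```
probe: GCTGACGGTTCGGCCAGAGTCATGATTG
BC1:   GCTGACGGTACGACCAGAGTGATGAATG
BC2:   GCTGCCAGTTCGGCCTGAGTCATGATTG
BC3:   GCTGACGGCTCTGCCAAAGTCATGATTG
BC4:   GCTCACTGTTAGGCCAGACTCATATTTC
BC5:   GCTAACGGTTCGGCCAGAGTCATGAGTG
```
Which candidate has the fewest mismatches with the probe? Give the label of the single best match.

BC1 differs at 4 positions; BC2 differs at 3 positions; BC3 differs at 3 positions; BC4 differs at 7 positions; BC5 differs at 2 positions. The closest is BC5.

BC5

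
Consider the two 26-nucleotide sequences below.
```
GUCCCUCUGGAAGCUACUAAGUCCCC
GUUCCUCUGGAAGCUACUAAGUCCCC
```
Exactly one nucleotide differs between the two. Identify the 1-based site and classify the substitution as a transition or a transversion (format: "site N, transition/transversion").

site 3, transition

The sequences differ only at site 3: C→U (pyrimidine→pyrimidine), a transition.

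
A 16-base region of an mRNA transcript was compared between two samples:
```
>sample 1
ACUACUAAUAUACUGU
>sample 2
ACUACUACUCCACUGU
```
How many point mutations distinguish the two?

3

The sequences differ at sites 8, 10, 11 (1-based) — 3 in total.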